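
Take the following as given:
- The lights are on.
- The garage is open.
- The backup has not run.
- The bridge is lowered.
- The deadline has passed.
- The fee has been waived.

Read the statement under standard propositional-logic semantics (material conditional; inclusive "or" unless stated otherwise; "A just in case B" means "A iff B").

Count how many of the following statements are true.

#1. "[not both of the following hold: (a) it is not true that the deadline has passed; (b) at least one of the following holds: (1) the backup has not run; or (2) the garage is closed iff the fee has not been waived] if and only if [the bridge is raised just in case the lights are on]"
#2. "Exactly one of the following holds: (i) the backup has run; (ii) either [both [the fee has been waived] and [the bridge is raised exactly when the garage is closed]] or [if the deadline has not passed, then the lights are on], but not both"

0

Let S = "the deadline has passed" (T), H = "the backup has run" (F), U = "the garage is closed" (F), N = "the fee has been waived" (T), G = "the bridge is raised" (F), Q = "the lights are on" (T).

#1: In symbols: (~S nand (~H | (U <-> ~N))) <-> (G <-> Q)

~S = ~T = F
~H = ~F = T
~N = ~T = F
U <-> ~N = F <-> F = T
~H | (U <-> ~N) = T | T = T
~S nand (~H | (U <-> ~N)) = F nand T = T
G <-> Q = F <-> T = F
(~S nand (~H | (U <-> ~N))) <-> (G <-> Q) = T <-> F = F
So #1 is false.

#2: In symbols: H xor ((N & (G <-> U)) xor (~S -> Q))

G <-> U = F <-> F = T
N & (G <-> U) = T & T = T
~S = ~T = F
~S -> Q = F -> T = T
(N & (G <-> U)) xor (~S -> Q) = T xor T = F
H xor ((N & (G <-> U)) xor (~S -> Q)) = F xor F = F
Hence #2 is false.

Count: 0.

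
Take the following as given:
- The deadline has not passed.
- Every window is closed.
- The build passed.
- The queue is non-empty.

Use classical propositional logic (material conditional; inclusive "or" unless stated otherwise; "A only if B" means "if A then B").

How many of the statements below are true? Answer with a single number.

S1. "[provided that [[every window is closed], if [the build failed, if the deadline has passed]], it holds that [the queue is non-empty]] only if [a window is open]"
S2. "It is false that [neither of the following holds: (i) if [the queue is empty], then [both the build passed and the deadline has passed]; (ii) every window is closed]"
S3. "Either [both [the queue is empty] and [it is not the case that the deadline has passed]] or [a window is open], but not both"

Let P = "the deadline has passed" (False), R = "the build passed" (True), Q = "a window is open" (False), S = "the queue is empty" (False).

S1: This is (((P -> not R) -> not Q) -> not S) -> Q.

not R = not True = False
P -> not R = False -> False = True
not Q = not False = True
(P -> not R) -> not Q = True -> True = True
not S = not False = True
((P -> not R) -> not Q) -> not S = True -> True = True
(((P -> not R) -> not Q) -> not S) -> Q = True -> False = False
Thus S1 is false.

S2: This is not ((S -> (R and P)) nor not Q).

R and P = True and False = False
S -> (R and P) = False -> False = True
not Q = not False = True
(S -> (R and P)) nor not Q = True nor True = False
not ((S -> (R and P)) nor not Q) = not False = True
Thus S2 is true.

S3: This is (S and not P) xor Q.

not P = not False = True
S and not P = False and True = False
(S and not P) xor Q = False xor False = False
So S3 is false.

True statements: 1.

1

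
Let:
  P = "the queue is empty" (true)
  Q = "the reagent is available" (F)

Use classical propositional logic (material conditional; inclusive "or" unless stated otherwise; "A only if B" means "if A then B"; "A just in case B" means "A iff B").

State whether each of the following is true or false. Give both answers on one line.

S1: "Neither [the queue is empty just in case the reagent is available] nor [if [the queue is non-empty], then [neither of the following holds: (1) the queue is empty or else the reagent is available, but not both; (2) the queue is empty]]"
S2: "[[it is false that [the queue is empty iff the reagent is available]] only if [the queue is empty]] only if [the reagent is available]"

S1: Formalization: (P <-> Q) nor (~P -> ((P xor Q) nor P))

P <-> Q = T <-> F = F
~P = ~T = F
P xor Q = T xor F = T
(P xor Q) nor P = T nor T = F
~P -> ((P xor Q) nor P) = F -> F = T
(P <-> Q) nor (~P -> ((P xor Q) nor P)) = F nor T = F
Thus S1 is false.

S2: Parsed as (~(P <-> Q) -> P) -> Q

P <-> Q = T <-> F = F
~(P <-> Q) = ~F = T
~(P <-> Q) -> P = T -> T = T
(~(P <-> Q) -> P) -> Q = T -> F = F
Thus S2 is false.

S1 False; S2 False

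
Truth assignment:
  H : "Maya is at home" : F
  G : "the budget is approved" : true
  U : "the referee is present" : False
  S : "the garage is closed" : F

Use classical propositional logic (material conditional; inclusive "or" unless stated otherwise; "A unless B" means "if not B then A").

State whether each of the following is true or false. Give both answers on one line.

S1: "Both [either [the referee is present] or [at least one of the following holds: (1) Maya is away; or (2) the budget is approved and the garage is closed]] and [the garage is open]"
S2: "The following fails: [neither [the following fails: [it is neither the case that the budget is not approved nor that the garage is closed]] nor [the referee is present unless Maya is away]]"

S1 T / S2 T

S1: Formalization: (U ∨ (¬H ∨ (G ∧ S))) ∧ ¬S

¬H = ¬F = T
G ∧ S = T ∧ F = F
¬H ∨ (G ∧ S) = T ∨ F = T
U ∨ (¬H ∨ (G ∧ S)) = F ∨ T = T
¬S = ¬F = T
(U ∨ (¬H ∨ (G ∧ S))) ∧ ¬S = T ∧ T = T
Hence S1 is true.

S2: Parsed as ¬(¬(¬G ↓ S) ↓ (U ∨ ¬H))

¬G = ¬T = F
¬G ↓ S = F ↓ F = T
¬(¬G ↓ S) = ¬T = F
¬H = ¬F = T
U ∨ ¬H = F ∨ T = T
¬(¬G ↓ S) ↓ (U ∨ ¬H) = F ↓ T = F
¬(¬(¬G ↓ S) ↓ (U ∨ ¬H)) = ¬F = T
Thus S2 is true.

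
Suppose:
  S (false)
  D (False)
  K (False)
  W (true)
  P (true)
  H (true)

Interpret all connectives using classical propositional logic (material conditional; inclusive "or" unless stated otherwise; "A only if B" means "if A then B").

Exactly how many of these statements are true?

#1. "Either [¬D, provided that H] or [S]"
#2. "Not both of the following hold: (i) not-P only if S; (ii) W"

1

#1: This is (H -> not D) or S.

not D = not False = True
H -> not D = True -> True = True
(H -> not D) or S = True or False = True
So #1 is true.

#2: This is (not P -> S) nand W.

not P = not True = False
not P -> S = False -> False = True
(not P -> S) nand W = True nand True = False
Thus #2 is false.

1 of the 2 statements is true (#1).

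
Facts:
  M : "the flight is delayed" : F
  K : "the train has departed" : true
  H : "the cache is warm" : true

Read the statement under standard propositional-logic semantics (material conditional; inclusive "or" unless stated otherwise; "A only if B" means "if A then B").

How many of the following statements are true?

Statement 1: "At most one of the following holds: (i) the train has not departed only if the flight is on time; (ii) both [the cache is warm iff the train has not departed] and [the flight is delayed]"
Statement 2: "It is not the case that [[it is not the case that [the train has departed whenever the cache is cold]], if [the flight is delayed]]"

Statement 1: This is (~K -> ~M) nand ((H <-> ~K) & M).

~K = ~T = F
~M = ~F = T
~K -> ~M = F -> T = T
~K = ~T = F
H <-> ~K = T <-> F = F
(H <-> ~K) & M = F & F = F
(~K -> ~M) nand ((H <-> ~K) & M) = T nand F = T
Hence Statement 1 is true.

Statement 2: This is ~(M -> ~(~H -> K)).

~H = ~T = F
~H -> K = F -> T = T
~(~H -> K) = ~T = F
M -> ~(~H -> K) = F -> F = T
~(M -> ~(~H -> K)) = ~T = F
So Statement 2 is false.

Count: 1.

1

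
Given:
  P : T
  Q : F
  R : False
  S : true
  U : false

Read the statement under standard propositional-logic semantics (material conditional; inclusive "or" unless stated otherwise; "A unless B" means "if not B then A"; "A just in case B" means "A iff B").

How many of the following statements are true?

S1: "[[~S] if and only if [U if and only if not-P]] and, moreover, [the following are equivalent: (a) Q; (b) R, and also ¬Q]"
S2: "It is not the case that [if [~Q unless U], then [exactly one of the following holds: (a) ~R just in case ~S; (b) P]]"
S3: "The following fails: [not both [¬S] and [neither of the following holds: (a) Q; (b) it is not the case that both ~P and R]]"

0

S1: In symbols: (not S iff (U iff not P)) and (Q iff (R and not Q))

not S = not True = False
not P = not True = False
U iff not P = False iff False = True
not S iff (U iff not P) = False iff True = False
not Q = not False = True
R and not Q = False and True = False
Q iff (R and not Q) = False iff False = True
(not S iff (U iff not P)) and (Q iff (R and not Q)) = False and True = False
So S1 is false.

S2: This is not ((not Q or U) -> ((not R iff not S) xor P)).

not Q = not False = True
not Q or U = True or False = True
not R = not False = True
not S = not True = False
not R iff not S = True iff False = False
(not R iff not S) xor P = False xor True = True
(not Q or U) -> ((not R iff not S) xor P) = True -> True = True
not ((not Q or U) -> ((not R iff not S) xor P)) = not True = False
Hence S2 is false.

S3: In symbols: not (not S nand (Q nor (not P nand R)))

not S = not True = False
not P = not True = False
not P nand R = False nand False = True
Q nor (not P nand R) = False nor True = False
not S nand (Q nor (not P nand R)) = False nand False = True
not (not S nand (Q nor (not P nand R))) = not True = False
Hence S3 is false.

True statements: 0 (none).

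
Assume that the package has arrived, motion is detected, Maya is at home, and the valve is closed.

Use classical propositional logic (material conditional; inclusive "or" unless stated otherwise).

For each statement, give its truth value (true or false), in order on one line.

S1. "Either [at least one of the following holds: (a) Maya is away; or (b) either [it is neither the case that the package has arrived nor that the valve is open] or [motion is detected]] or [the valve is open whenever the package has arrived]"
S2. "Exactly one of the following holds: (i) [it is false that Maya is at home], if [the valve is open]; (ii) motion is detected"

Let U = "Maya is at home" (True), L = "the package has arrived" (True), N = "the valve is open" (False), S = "motion is detected" (True).

S1: This is (not U or ((L nor N) or S)) or (L -> N).

not U = not True = False
L nor N = True nor False = False
(L nor N) or S = False or True = True
not U or ((L nor N) or S) = False or True = True
L -> N = True -> False = False
(not U or ((L nor N) or S)) or (L -> N) = True or False = True
So S1 is true.

S2: In symbols: (N -> not U) xor S

not U = not True = False
N -> not U = False -> False = True
(N -> not U) xor S = True xor True = False
Hence S2 is false.

S1 true / S2 false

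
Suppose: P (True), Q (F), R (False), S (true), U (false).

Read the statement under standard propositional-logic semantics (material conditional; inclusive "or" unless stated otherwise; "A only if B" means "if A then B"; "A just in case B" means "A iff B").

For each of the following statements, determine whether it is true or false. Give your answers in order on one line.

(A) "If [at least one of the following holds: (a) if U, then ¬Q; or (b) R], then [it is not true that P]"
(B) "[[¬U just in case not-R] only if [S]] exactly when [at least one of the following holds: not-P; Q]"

(A) F, (B) F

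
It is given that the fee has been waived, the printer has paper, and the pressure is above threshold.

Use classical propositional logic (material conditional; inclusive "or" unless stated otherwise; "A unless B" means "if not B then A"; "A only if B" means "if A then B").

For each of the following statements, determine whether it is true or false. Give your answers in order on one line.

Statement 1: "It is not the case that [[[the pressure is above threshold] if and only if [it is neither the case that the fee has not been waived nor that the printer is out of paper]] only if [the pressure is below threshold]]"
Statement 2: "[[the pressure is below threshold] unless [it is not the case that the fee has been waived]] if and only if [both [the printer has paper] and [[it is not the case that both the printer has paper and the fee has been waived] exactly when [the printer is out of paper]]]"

Statement 1 True; Statement 2 False

Let H = "the pressure is above threshold" (T), Q = "the fee has been waived" (T), U = "the printer has paper" (T).

Statement 1: This is ~((H <-> (~Q nor ~U)) -> ~H).

~Q = ~T = F
~U = ~T = F
~Q nor ~U = F nor F = T
H <-> (~Q nor ~U) = T <-> T = T
~H = ~T = F
(H <-> (~Q nor ~U)) -> ~H = T -> F = F
~((H <-> (~Q nor ~U)) -> ~H) = ~F = T
So Statement 1 is true.

Statement 2: Parsed as (~H | ~Q) <-> (U & ((U nand Q) <-> ~U))

~H = ~T = F
~Q = ~T = F
~H | ~Q = F | F = F
U nand Q = T nand T = F
~U = ~T = F
(U nand Q) <-> ~U = F <-> F = T
U & ((U nand Q) <-> ~U) = T & T = T
(~H | ~Q) <-> (U & ((U nand Q) <-> ~U)) = F <-> T = F
Hence Statement 2 is false.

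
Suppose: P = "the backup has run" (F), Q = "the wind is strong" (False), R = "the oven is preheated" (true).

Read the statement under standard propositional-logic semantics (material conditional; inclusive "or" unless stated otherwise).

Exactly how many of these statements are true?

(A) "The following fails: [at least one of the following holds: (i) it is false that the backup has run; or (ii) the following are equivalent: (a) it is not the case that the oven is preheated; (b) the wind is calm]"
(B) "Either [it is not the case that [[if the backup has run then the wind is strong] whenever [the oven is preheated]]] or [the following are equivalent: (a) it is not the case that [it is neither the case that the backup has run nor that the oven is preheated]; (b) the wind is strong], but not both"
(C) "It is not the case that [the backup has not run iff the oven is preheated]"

0

(A): In symbols: ¬(¬P ∨ (¬R ↔ ¬Q))

¬P = ¬F = T
¬R = ¬T = F
¬Q = ¬F = T
¬R ↔ ¬Q = F ↔ T = F
¬P ∨ (¬R ↔ ¬Q) = T ∨ F = T
¬(¬P ∨ (¬R ↔ ¬Q)) = ¬T = F
So (A) is false.

(B): In symbols: ¬(R → (P → Q)) ⊕ (¬(P ↓ R) ↔ Q)

P → Q = F → F = T
R → (P → Q) = T → T = T
¬(R → (P → Q)) = ¬T = F
P ↓ R = F ↓ T = F
¬(P ↓ R) = ¬F = T
¬(P ↓ R) ↔ Q = T ↔ F = F
¬(R → (P → Q)) ⊕ (¬(P ↓ R) ↔ Q) = F ⊕ F = F
Hence (B) is false.

(C): Parsed as ¬(¬P ↔ R)

¬P = ¬F = T
¬P ↔ R = T ↔ T = T
¬(¬P ↔ R) = ¬T = F
Thus (C) is false.

True statements: 0 (none).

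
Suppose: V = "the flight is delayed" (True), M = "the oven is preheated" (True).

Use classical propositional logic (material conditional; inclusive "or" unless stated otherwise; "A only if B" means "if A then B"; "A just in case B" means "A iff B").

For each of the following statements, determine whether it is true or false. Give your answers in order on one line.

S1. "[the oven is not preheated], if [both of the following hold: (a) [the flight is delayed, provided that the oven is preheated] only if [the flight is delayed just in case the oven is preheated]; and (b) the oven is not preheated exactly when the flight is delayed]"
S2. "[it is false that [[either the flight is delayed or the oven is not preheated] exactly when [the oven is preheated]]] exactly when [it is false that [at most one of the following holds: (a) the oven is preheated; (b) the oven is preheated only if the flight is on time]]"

S1: In symbols: (((M -> V) -> (V iff M)) and (not M iff V)) -> not M

M -> V = True -> True = True
V iff M = True iff True = True
(M -> V) -> (V iff M) = True -> True = True
not M = not True = False
not M iff V = False iff True = False
((M -> V) -> (V iff M)) and (not M iff V) = True and False = False
not M = not True = False
(((M -> V) -> (V iff M)) and (not M iff V)) -> not M = False -> False = True
Thus S1 is true.

S2: Parsed as not ((V or not M) iff M) iff not (M nand (M -> not V))

not M = not True = False
V or not M = True or False = True
(V or not M) iff M = True iff True = True
not ((V or not M) iff M) = not True = False
not V = not True = False
M -> not V = True -> False = False
M nand (M -> not V) = True nand False = True
not (M nand (M -> not V)) = not True = False
not ((V or not M) iff M) iff not (M nand (M -> not V)) = False iff False = True
So S2 is true.

S1 True / S2 True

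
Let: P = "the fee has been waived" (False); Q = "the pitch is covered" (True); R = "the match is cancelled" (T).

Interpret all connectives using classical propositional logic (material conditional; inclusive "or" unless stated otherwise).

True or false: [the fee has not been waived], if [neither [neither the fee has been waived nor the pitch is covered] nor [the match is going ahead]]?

In symbols: ((P nor Q) nor ~R) -> ~P

P nor Q = F nor T = F
~R = ~T = F
(P nor Q) nor ~R = F nor F = T
~P = ~F = T
((P nor Q) nor ~R) -> ~P = T -> T = T

True.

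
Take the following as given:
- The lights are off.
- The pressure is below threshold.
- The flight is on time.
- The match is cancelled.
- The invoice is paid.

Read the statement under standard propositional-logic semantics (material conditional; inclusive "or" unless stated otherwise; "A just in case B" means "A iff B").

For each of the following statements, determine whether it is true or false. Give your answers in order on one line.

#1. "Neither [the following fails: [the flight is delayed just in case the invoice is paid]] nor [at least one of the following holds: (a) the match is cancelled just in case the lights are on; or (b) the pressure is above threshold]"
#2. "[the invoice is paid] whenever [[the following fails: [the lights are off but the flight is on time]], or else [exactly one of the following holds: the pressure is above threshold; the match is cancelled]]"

Let L = "the flight is delayed" (False), P = "the invoice is paid" (True), U = "the match is cancelled" (True), Q = "the lights are on" (False), V = "the pressure is above threshold" (False).

#1: In symbols: not (L iff P) nor ((U iff Q) or V)

L iff P = False iff True = False
not (L iff P) = not False = True
U iff Q = True iff False = False
(U iff Q) or V = False or False = False
not (L iff P) nor ((U iff Q) or V) = True nor False = False
So #1 is false.

#2: This is (not (not Q and not L) or (V xor U)) -> P.

not Q = not False = True
not L = not False = True
not Q and not L = True and True = True
not (not Q and not L) = not True = False
V xor U = False xor True = True
not (not Q and not L) or (V xor U) = False or True = True
(not (not Q and not L) or (V xor U)) -> P = True -> True = True
Thus #2 is true.

#1 false / #2 true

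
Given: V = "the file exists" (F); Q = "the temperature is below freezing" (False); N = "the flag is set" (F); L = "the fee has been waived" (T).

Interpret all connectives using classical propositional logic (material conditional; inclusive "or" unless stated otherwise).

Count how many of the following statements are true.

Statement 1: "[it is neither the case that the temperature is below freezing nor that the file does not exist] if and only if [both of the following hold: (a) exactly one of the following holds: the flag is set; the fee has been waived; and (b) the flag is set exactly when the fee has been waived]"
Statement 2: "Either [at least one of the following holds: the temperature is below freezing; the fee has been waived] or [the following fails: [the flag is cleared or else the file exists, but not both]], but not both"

2

Statement 1: Formalization: (Q nor ~V) <-> ((N xor L) & (N <-> L))

~V = ~F = T
Q nor ~V = F nor T = F
N xor L = F xor T = T
N <-> L = F <-> T = F
(N xor L) & (N <-> L) = T & F = F
(Q nor ~V) <-> ((N xor L) & (N <-> L)) = F <-> F = T
Hence Statement 1 is true.

Statement 2: This is (Q | L) xor ~(~N xor V).

Q | L = F | T = T
~N = ~F = T
~N xor V = T xor F = T
~(~N xor V) = ~T = F
(Q | L) xor ~(~N xor V) = T xor F = T
Thus Statement 2 is true.

2 of the 2 statements are true (Statement 1, Statement 2).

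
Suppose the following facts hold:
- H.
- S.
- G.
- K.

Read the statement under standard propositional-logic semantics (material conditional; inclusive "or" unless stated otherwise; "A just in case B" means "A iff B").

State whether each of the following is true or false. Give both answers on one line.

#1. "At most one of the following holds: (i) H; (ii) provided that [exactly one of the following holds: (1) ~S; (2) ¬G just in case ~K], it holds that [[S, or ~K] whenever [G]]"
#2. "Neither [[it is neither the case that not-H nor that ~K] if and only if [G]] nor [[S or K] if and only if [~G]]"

#1 False / #2 False

#1: In symbols: H ↑ ((¬S ⊕ (¬G ↔ ¬K)) → (G → (S ∨ ¬K)))

¬S = ¬T = F
¬G = ¬T = F
¬K = ¬T = F
¬G ↔ ¬K = F ↔ F = T
¬S ⊕ (¬G ↔ ¬K) = F ⊕ T = T
¬K = ¬T = F
S ∨ ¬K = T ∨ F = T
G → (S ∨ ¬K) = T → T = T
(¬S ⊕ (¬G ↔ ¬K)) → (G → (S ∨ ¬K)) = T → T = T
H ↑ ((¬S ⊕ (¬G ↔ ¬K)) → (G → (S ∨ ¬K))) = T ↑ T = F
So #1 is false.

#2: In symbols: ((¬H ↓ ¬K) ↔ G) ↓ ((S ∨ K) ↔ ¬G)

¬H = ¬T = F
¬K = ¬T = F
¬H ↓ ¬K = F ↓ F = T
(¬H ↓ ¬K) ↔ G = T ↔ T = T
S ∨ K = T ∨ T = T
¬G = ¬T = F
(S ∨ K) ↔ ¬G = T ↔ F = F
((¬H ↓ ¬K) ↔ G) ↓ ((S ∨ K) ↔ ¬G) = T ↓ F = F
Thus #2 is false.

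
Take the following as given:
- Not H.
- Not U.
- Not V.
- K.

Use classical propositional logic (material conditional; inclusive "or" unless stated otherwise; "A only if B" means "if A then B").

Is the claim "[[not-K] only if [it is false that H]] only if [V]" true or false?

The statement is false.

This is (¬K → ¬H) → V.

¬K = ¬T = F
¬H = ¬F = T
¬K → ¬H = F → T = T
(¬K → ¬H) → V = T → F = F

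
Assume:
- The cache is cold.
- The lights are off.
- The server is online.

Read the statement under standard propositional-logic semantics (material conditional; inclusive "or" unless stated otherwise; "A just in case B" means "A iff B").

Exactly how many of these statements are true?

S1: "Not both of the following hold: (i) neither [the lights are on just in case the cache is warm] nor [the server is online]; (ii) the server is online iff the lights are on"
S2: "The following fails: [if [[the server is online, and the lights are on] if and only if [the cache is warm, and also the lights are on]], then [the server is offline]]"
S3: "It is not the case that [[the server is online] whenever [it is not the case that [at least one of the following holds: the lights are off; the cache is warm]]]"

2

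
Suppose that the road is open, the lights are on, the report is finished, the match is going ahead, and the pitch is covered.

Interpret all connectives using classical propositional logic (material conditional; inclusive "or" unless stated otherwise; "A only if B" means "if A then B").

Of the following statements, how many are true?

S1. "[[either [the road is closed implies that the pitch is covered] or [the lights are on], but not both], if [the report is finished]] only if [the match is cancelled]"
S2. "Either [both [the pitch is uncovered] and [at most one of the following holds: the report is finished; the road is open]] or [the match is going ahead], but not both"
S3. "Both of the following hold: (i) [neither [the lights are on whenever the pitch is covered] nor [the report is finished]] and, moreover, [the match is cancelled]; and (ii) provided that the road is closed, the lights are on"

Let R = "the report is finished" (T), P = "the road is closed" (F), U = "the pitch is covered" (T), Q = "the lights are on" (T), S = "the match is cancelled" (F).

S1: This is (R -> ((P -> U) xor Q)) -> S.

P -> U = F -> T = T
(P -> U) xor Q = T xor T = F
R -> ((P -> U) xor Q) = T -> F = F
(R -> ((P -> U) xor Q)) -> S = F -> F = T
So S1 is true.

S2: In symbols: (~U & (R nand ~P)) xor ~S

~U = ~T = F
~P = ~F = T
R nand ~P = T nand T = F
~U & (R nand ~P) = F & F = F
~S = ~F = T
(~U & (R nand ~P)) xor ~S = F xor T = T
Hence S2 is true.

S3: Formalization: (((U -> Q) nor R) & S) & (P -> Q)

U -> Q = T -> T = T
(U -> Q) nor R = T nor T = F
((U -> Q) nor R) & S = F & F = F
P -> Q = F -> T = T
(((U -> Q) nor R) & S) & (P -> Q) = F & T = F
So S3 is false.

Count: 2.

2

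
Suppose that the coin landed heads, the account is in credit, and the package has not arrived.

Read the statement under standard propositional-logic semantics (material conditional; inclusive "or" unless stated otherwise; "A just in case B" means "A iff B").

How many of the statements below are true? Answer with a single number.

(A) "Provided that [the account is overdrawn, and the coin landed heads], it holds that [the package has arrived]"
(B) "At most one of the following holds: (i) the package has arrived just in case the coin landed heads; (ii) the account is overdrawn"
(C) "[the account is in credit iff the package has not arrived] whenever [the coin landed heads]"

Let G = "the account is overdrawn" (F), L = "the coin landed heads" (T), H = "the package has arrived" (F).

(A): In symbols: (G ∧ L) → H

G ∧ L = F ∧ T = F
(G ∧ L) → H = F → F = T
Thus (A) is true.

(B): Formalization: (H ↔ L) ↑ G

H ↔ L = F ↔ T = F
(H ↔ L) ↑ G = F ↑ F = T
So (B) is true.

(C): Parsed as L → (¬G ↔ ¬H)

¬G = ¬F = T
¬H = ¬F = T
¬G ↔ ¬H = T ↔ T = T
L → (¬G ↔ ¬H) = T → T = T
Thus (C) is true.

3 of the 3 statements are true.

3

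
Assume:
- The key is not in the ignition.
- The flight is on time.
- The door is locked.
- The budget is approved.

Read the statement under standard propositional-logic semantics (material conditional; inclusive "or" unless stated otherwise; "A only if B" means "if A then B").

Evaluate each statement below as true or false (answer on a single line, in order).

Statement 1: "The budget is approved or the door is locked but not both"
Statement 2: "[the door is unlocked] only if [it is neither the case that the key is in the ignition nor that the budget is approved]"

Statement 1 false / Statement 2 true

Let S = "the budget is approved" (True), V = "the door is locked" (True), K = "the key is in the ignition" (False).

Statement 1: Parsed as S xor V

S xor V = True xor True = False
So Statement 1 is false.

Statement 2: In symbols: not V -> (K nor S)

not V = not True = False
K nor S = False nor True = False
not V -> (K nor S) = False -> False = True
So Statement 2 is true.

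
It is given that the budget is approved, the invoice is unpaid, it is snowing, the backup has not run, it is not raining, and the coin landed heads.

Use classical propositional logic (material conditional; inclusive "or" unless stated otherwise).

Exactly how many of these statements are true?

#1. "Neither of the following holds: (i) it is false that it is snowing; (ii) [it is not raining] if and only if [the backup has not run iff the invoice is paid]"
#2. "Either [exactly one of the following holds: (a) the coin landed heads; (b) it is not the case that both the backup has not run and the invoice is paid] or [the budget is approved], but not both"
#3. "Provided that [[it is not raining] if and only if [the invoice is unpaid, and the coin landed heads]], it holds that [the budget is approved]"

Let L = "it is snowing" (T), N = "it is raining" (F), W = "the backup has run" (F), M = "the invoice is paid" (F), R = "the coin landed heads" (T), K = "the budget is approved" (T).

#1: This is ~L nor (~N <-> (~W <-> M)).

~L = ~T = F
~N = ~F = T
~W = ~F = T
~W <-> M = T <-> F = F
~N <-> (~W <-> M) = T <-> F = F
~L nor (~N <-> (~W <-> M)) = F nor F = T
Thus #1 is true.

#2: Parsed as (R xor (~W nand M)) xor K

~W = ~F = T
~W nand M = T nand F = T
R xor (~W nand M) = T xor T = F
(R xor (~W nand M)) xor K = F xor T = T
So #2 is true.

#3: Parsed as (~N <-> (~M & R)) -> K

~N = ~F = T
~M = ~F = T
~M & R = T & T = T
~N <-> (~M & R) = T <-> T = T
(~N <-> (~M & R)) -> K = T -> T = T
Thus #3 is true.

True statements: 3 (#1, #2, #3).

3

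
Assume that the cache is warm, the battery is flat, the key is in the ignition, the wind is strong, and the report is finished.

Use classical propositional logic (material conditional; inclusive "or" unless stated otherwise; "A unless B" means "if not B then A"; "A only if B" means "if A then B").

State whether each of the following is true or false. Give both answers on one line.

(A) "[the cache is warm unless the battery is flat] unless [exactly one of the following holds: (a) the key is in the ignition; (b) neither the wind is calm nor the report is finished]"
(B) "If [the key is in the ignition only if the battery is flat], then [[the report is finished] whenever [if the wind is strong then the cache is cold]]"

Let P = "the cache is warm" (T), Q = "the battery is charged" (F), R = "the key is in the ignition" (T), S = "the wind is strong" (T), U = "the report is finished" (T).

(A): This is (P ∨ ¬Q) ∨ (R ⊕ (¬S ↓ U)).

¬Q = ¬F = T
P ∨ ¬Q = T ∨ T = T
¬S = ¬T = F
¬S ↓ U = F ↓ T = F
R ⊕ (¬S ↓ U) = T ⊕ F = T
(P ∨ ¬Q) ∨ (R ⊕ (¬S ↓ U)) = T ∨ T = T
So (A) is true.

(B): This is (R → ¬Q) → ((S → ¬P) → U).

¬Q = ¬F = T
R → ¬Q = T → T = T
¬P = ¬T = F
S → ¬P = T → F = F
(S → ¬P) → U = F → T = T
(R → ¬Q) → ((S → ¬P) → U) = T → T = T
So (B) is true.

(A) T; (B) T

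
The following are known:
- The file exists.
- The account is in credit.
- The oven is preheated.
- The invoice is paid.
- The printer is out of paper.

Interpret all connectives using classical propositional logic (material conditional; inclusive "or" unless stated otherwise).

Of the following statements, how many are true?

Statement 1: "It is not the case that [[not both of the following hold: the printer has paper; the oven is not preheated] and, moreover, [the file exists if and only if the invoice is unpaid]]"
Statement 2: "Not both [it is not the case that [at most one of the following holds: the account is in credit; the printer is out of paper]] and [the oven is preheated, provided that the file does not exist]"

1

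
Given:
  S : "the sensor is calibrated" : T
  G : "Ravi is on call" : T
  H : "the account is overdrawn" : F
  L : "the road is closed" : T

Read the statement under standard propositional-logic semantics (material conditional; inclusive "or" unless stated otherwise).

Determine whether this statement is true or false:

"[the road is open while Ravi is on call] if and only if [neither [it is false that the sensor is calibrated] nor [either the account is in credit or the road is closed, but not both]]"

false

Values: L=True, G=True, S=True, H=False.
In symbols: (not L and G) iff (not S nor (not H xor L))

not L = not True = False
not L and G = False and True = False
not S = not True = False
not H = not False = True
not H xor L = True xor True = False
not S nor (not H xor L) = False nor False = True
(not L and G) iff (not S nor (not H xor L)) = False iff True = False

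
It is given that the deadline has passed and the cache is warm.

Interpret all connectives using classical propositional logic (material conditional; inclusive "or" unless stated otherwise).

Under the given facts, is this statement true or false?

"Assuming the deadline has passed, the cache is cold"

Let P = "the deadline has passed" (True), Q = "the cache is warm" (True).
Parsed as P -> not Q

not Q = not True = False
P -> not Q = True -> False = False

False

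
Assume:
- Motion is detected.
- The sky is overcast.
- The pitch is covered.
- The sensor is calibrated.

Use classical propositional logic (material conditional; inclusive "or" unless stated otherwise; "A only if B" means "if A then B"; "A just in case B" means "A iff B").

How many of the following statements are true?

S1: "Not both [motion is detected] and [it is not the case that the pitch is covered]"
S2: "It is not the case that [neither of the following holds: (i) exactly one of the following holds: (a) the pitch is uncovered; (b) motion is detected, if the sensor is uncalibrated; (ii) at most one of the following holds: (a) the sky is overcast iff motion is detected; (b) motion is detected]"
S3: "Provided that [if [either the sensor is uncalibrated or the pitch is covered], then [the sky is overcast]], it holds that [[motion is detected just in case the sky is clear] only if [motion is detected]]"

3

Let S = "motion is detected" (True), L = "the pitch is covered" (True), D = "the sensor is calibrated" (True), K = "the sky is overcast" (True).

S1: Parsed as S nand not L

not L = not True = False
S nand not L = True nand False = True
Hence S1 is true.

S2: In symbols: not ((not L xor (not D -> S)) nor ((K iff S) nand S))

not L = not True = False
not D = not True = False
not D -> S = False -> True = True
not L xor (not D -> S) = False xor True = True
K iff S = True iff True = True
(K iff S) nand S = True nand True = False
(not L xor (not D -> S)) nor ((K iff S) nand S) = True nor False = False
not ((not L xor (not D -> S)) nor ((K iff S) nand S)) = not False = True
Hence S2 is true.

S3: Formalization: ((not D or L) -> K) -> ((S iff not K) -> S)

not D = not True = False
not D or L = False or True = True
(not D or L) -> K = True -> True = True
not K = not True = False
S iff not K = True iff False = False
(S iff not K) -> S = False -> True = True
((not D or L) -> K) -> ((S iff not K) -> S) = True -> True = True
So S3 is true.

3 of the 3 statements are true (S1, S2, S3).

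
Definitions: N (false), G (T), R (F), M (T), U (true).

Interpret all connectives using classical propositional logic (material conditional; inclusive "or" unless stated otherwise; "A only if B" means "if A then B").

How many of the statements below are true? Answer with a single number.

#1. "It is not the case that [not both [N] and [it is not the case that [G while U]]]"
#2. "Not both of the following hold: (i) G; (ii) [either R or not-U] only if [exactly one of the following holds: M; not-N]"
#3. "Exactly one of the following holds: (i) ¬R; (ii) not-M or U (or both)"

#1: This is ¬(N ↑ ¬(G ∧ U)).

G ∧ U = T ∧ T = T
¬(G ∧ U) = ¬T = F
N ↑ ¬(G ∧ U) = F ↑ F = T
¬(N ↑ ¬(G ∧ U)) = ¬T = F
Thus #1 is false.

#2: This is G ↑ ((R ∨ ¬U) → (M ⊕ ¬N)).

¬U = ¬T = F
R ∨ ¬U = F ∨ F = F
¬N = ¬F = T
M ⊕ ¬N = T ⊕ T = F
(R ∨ ¬U) → (M ⊕ ¬N) = F → F = T
G ↑ ((R ∨ ¬U) → (M ⊕ ¬N)) = T ↑ T = F
Thus #2 is false.

#3: In symbols: ¬R ⊕ (¬M ∨ U)

¬R = ¬F = T
¬M = ¬T = F
¬M ∨ U = F ∨ T = T
¬R ⊕ (¬M ∨ U) = T ⊕ T = F
So #3 is false.

0 of the 3 statements are true (none).

0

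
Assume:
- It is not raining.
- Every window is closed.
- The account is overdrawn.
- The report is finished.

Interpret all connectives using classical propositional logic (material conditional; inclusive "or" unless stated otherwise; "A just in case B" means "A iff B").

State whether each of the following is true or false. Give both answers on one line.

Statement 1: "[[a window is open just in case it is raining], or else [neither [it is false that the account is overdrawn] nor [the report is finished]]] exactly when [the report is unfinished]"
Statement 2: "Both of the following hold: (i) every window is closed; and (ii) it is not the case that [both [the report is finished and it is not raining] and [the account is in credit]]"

Let Q = "a window is open" (False), P = "it is raining" (False), R = "the account is overdrawn" (True), S = "the report is finished" (True).

Statement 1: This is ((Q iff P) or (not R nor S)) iff not S.

Q iff P = False iff False = True
not R = not True = False
not R nor S = False nor True = False
(Q iff P) or (not R nor S) = True or False = True
not S = not True = False
((Q iff P) or (not R nor S)) iff not S = True iff False = False
Hence Statement 1 is false.

Statement 2: Parsed as not Q and not ((S and not P) and not R)

not Q = not False = True
not P = not False = True
S and not P = True and True = True
not R = not True = False
(S and not P) and not R = True and False = False
not ((S and not P) and not R) = not False = True
not Q and not ((S and not P) and not R) = True and True = True
Hence Statement 2 is true.

Statement 1 F; Statement 2 T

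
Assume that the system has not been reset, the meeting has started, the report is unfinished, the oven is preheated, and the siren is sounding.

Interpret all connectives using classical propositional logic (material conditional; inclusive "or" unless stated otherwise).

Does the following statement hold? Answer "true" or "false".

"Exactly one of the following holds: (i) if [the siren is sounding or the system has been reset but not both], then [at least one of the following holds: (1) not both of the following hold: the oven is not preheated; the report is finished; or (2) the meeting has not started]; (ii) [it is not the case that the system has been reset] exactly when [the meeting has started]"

The statement is false.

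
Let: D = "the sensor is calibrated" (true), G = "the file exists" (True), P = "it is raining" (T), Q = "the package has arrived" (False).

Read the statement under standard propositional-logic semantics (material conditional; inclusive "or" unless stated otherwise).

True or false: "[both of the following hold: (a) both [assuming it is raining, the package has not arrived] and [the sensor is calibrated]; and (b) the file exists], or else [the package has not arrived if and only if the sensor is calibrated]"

Formalization: (((P -> not Q) and D) and G) or (not Q iff D)

not Q = not False = True
P -> not Q = True -> True = True
(P -> not Q) and D = True and True = True
((P -> not Q) and D) and G = True and True = True
not Q = not False = True
not Q iff D = True iff True = True
(((P -> not Q) and D) and G) or (not Q iff D) = True or True = True

The statement is true.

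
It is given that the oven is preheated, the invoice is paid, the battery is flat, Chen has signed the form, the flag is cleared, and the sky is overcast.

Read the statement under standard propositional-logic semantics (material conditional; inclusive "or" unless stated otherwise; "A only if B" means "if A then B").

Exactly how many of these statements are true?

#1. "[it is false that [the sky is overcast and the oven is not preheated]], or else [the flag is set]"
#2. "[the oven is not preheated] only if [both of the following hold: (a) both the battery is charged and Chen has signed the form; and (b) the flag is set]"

2

Let V = "the sky is overcast" (True), P = "the oven is preheated" (True), U = "the flag is set" (False), R = "the battery is charged" (False), S = "Chen has signed the form" (True).

#1: Parsed as not (V and not P) or U

not P = not True = False
V and not P = True and False = False
not (V and not P) = not False = True
not (V and not P) or U = True or False = True
Thus #1 is true.

#2: This is not P -> ((R and S) and U).

not P = not True = False
R and S = False and True = False
(R and S) and U = False and False = False
not P -> ((R and S) and U) = False -> False = True
Hence #2 is true.

True statements: 2 (#1, #2).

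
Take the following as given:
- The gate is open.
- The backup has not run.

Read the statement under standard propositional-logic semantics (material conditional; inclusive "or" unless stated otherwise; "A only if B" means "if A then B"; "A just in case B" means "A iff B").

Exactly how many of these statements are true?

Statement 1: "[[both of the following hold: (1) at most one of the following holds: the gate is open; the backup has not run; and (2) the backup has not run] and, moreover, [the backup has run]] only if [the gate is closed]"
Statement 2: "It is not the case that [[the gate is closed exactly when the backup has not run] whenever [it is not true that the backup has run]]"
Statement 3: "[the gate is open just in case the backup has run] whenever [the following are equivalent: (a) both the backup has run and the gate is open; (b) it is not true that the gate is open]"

Let D = "the gate is open" (True), K = "the backup has run" (False).

Statement 1: This is (((D nand not K) and not K) and K) -> not D.

not K = not False = True
D nand not K = True nand True = False
not K = not False = True
(D nand not K) and not K = False and True = False
((D nand not K) and not K) and K = False and False = False
not D = not True = False
(((D nand not K) and not K) and K) -> not D = False -> False = True
Hence Statement 1 is true.

Statement 2: Parsed as not (not K -> (not D iff not K))

not K = not False = True
not D = not True = False
not K = not False = True
not D iff not K = False iff True = False
not K -> (not D iff not K) = True -> False = False
not (not K -> (not D iff not K)) = not False = True
Thus Statement 2 is true.

Statement 3: Formalization: ((K and D) iff not D) -> (D iff K)

K and D = False and True = False
not D = not True = False
(K and D) iff not D = False iff False = True
D iff K = True iff False = False
((K and D) iff not D) -> (D iff K) = True -> False = False
Thus Statement 3 is false.

True statements: 2 (Statement 1, Statement 2).

2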